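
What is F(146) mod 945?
568

Matrix identity: Q^n = [[F_(n+1), F_n], [F_n, F_(n-1)]] with Q = [[1,1],[1,0]].
n = 146 = 10010010₂. Square-and-multiply, entries mod 945:
Q^1 = [[1,1],[1,0]]
Q^2 = (Q^1)² = [[2,1],[1,1]]
Q^4 = (Q^2)² = [[5,3],[3,2]]
Q^9 = (Q^4)²·Q = [[55,34],[34,21]]
Q^18 = (Q^9)² = [[401,694],[694,652]]
Q^36 = (Q^18)² = [[782,297],[297,485]]
Q^73 = (Q^36)²·Q = [[622,433],[433,189]]
Q^146 = (Q^73)² = [[758,568],[568,190]]
F_146 mod 945 = Q^146[0][1] = 568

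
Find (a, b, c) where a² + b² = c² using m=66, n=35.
(3131, 4620, 5581)

Euclid's formula: a = m² - n², b = 2mn, c = m² + n²
m = 66, n = 35
a = 66² - 35² = 4356 - 1225 = 3131
b = 2 × 66 × 35 = 4620
c = 66² + 35² = 4356 + 1225 = 5581
Verification: 3131² + 4620² = 9803161 + 21344400 = 31147561 = 5581² ✓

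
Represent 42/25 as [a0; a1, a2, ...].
[1; 1, 2, 8]

Euclidean algorithm steps:
42 = 1 × 25 + 17
25 = 1 × 17 + 8
17 = 2 × 8 + 1
8 = 8 × 1 + 0
Continued fraction: [1; 1, 2, 8]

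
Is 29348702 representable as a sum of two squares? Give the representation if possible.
Not possible

Factorization: 29348702 = 2 × 41 × 71^3
By Fermat: n is sum of two squares iff every prime p ≡ 3 (mod 4) appears to even power.
Prime(s) ≡ 3 (mod 4) with odd exponent: [(71, 3)]
Therefore 29348702 cannot be expressed as a² + b².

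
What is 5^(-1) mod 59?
12

gcd(5, 59) = 1, so the inverse exists.
Extended Euclidean algorithm on (59, 5):
59 = 11 × 5 + 4  ⟹  4 = (1)·59 + (-11)·5
5 = 1 × 4 + 1  ⟹  1 = (-1)·59 + (12)·5
So (12)·5 ≡ 1 (mod 59), i.e. 5^(-1) ≡ 12 (mod 59).
Check: 5 × 12 = 60 ≡ 1 (mod 59)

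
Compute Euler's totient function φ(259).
216

259 = 7 × 37
φ(n) = n × ∏(1 - 1/p) for each prime p dividing n
φ(259) = 259 × (1 - 1/7) × (1 - 1/37) = 216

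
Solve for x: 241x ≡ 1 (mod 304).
193

gcd(241, 304) = 1, so the inverse exists.
Extended Euclidean algorithm on (304, 241):
304 = 1 × 241 + 63  ⟹  63 = (1)·304 + (-1)·241
241 = 3 × 63 + 52  ⟹  52 = (-3)·304 + (4)·241
63 = 1 × 52 + 11  ⟹  11 = (4)·304 + (-5)·241
52 = 4 × 11 + 8  ⟹  8 = (-19)·304 + (24)·241
11 = 1 × 8 + 3  ⟹  3 = (23)·304 + (-29)·241
8 = 2 × 3 + 2  ⟹  2 = (-65)·304 + (82)·241
3 = 1 × 2 + 1  ⟹  1 = (88)·304 + (-111)·241
So (-111)·241 ≡ 1 (mod 304), i.e. 241^(-1) ≡ -111 ≡ 193 (mod 304).
Check: 241 × 193 = 46513 ≡ 1 (mod 304)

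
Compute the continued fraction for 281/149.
[1; 1, 7, 1, 3, 4]

Euclidean algorithm steps:
281 = 1 × 149 + 132
149 = 1 × 132 + 17
132 = 7 × 17 + 13
17 = 1 × 13 + 4
13 = 3 × 4 + 1
4 = 4 × 1 + 0
Continued fraction: [1; 1, 7, 1, 3, 4]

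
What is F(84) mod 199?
196

Matrix identity: Q^n = [[F_(n+1), F_n], [F_n, F_(n-1)]] with Q = [[1,1],[1,0]].
n = 84 = 1010100₂. Square-and-multiply, entries mod 199:
Q^1 = [[1,1],[1,0]]
Q^2 = (Q^1)² = [[2,1],[1,1]]
Q^5 = (Q^2)²·Q = [[8,5],[5,3]]
Q^10 = (Q^5)² = [[89,55],[55,34]]
Q^21 = (Q^10)²·Q = [[0,1],[1,198]]
Q^42 = (Q^21)² = [[1,198],[198,2]]
Q^84 = (Q^42)² = [[2,196],[196,5]]
F_84 mod 199 = Q^84[0][1] = 196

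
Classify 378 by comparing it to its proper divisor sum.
abundant

Proper divisors of 378: sum = 1 + 2 + 3 + 6 + 7 + 9 + 14 + 18 + 21 + 27 + 42 + 54 + 63 + 126 + 189 = 582
Since 582 > 378, 378 is abundant.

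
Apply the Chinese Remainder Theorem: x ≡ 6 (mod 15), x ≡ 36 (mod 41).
36

Using Chinese Remainder Theorem:
M = 15 × 41 = 615
M1 = 41, M2 = 15
y1 = 41^(-1) mod 15 = 11
y2 = 15^(-1) mod 41 = 11
x = (6×41×11 + 36×15×11) mod 615 = 36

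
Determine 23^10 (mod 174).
103

Repeated squaring. Binary of 10 = 1010.
23^1 ≡ 23 (mod 174); 23^2 ≡ 7 (mod 174); 23^4 ≡ 49 (mod 174); 23^8 ≡ 139 (mod 174)
23^10 = 23^2 × 23^8 ≡ 103 (mod 174)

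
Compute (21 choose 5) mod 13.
4

Using Lucas' theorem:
Write n=21 and k=5 in base 13:
n in base 13: [1, 8]
k in base 13: [0, 5]
C(21,5) mod 13 = ∏ C(n_i, k_i) mod 13
Digit binomials (mod 13): C(1,0) = 1; C(8,5) = 56 ≡ 4
Product: 1 × 4 = 4 ≡ 4 (mod 13)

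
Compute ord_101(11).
100

101 is prime, so ord(11) divides φ(101) = 100.
Divisors of 100: 1, 2, 4, 5, 10, 20, 25, 50, 100.
Repeated squaring: 11^1 ≡ 11, 11^2 ≡ 20, 11^4 ≡ 97, 11^8 ≡ 16, 11^16 ≡ 54, 11^32 ≡ 88, 11^64 ≡ 68 (mod 101).
Test 11^d mod 101 for each divisor d in increasing order:
11^1 ≡ 11
11^2 ≡ 20
11^4 ≡ 97
11^5 = 11^4·11^1 ≡ 57
11^10 = 11^8·11^2 ≡ 17
11^20 = 11^16·11^4 ≡ 87
11^25 = 11^16·11^8·11^1 ≡ 10
11^50 = 11^32·11^16·11^2 ≡ 100
11^100 = 11^64·11^32·11^4 ≡ 1  ← first divisor giving 1
The order is 100.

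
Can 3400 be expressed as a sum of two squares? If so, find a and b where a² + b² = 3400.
6² + 58² (a=6, b=58)

Factorization: 3400 = 2^3 × 5^2 × 17
By Fermat: n is sum of two squares iff every prime p ≡ 3 (mod 4) appears to even power.
All primes ≡ 3 (mod 4) appear to even power.
Search a = 0, 1, 2, … for 3400 - a² a perfect square: first hit at a = 6: 3400 - 36 = 3364 = 58².
3400 = 6² + 58² = 36 + 3364 ✓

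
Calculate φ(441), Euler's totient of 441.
252

441 = 3^2 × 7^2
φ(n) = n × ∏(1 - 1/p) for each prime p dividing n
φ(441) = 441 × (1 - 1/3) × (1 - 1/7) = 252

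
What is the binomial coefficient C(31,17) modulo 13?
10

Using Lucas' theorem:
Write n=31 and k=17 in base 13:
n in base 13: [2, 5]
k in base 13: [1, 4]
C(31,17) mod 13 = ∏ C(n_i, k_i) mod 13
Digit binomials (mod 13): C(2,1) = 2; C(5,4) = 5
Product: 2 × 5 = 10 ≡ 10 (mod 13)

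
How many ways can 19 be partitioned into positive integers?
490

p(n) counts ways to write n as a sum of positive integers (order ignored).
Euler's pentagonal recurrence: p(k) = p(k-1) + p(k-2) - p(k-5) - p(k-7) + p(k-12) + p(k-15) - ... (offsets j(3j∓1)/2, signs ++--, p(0)=1, p(<0)=0).
DP table for k = 0..18: p(0)=1, p(1)=1, p(2)=2, p(3)=3, p(4)=5, p(5)=7, p(6)=11, p(7)=15, p(8)=22, p(9)=30, p(10)=42, p(11)=56, p(12)=77, p(13)=101, p(14)=135, p(15)=176, p(16)=231, p(17)=297, p(18)=385.
Final step: p(19) = p(18) + p(17) - p(14) - p(12) + p(7) + p(4)
= 385 + 297 - 135 - 77 + 15 + 5
= 490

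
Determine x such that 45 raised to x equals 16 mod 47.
4

Baby-step giant-step with step n = ⌈√47⌉ = 7.
Baby steps 45^j mod 47 (j:value) for j=0..6: 0:1, 1:45, 2:4, 3:39, 4:16, 5:15, 6:17.
h = 16 is already in the table at j=4, so x = 4.
Check: 45^4 ≡ 16 (mod 47).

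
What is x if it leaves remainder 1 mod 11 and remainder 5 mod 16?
133

Using Chinese Remainder Theorem:
M = 11 × 16 = 176
M1 = 16, M2 = 11
y1 = 16^(-1) mod 11 = 9
y2 = 11^(-1) mod 16 = 3
x = (1×16×9 + 5×11×3) mod 176 = 133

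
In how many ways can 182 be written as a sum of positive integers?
819876908323

p(n) counts ways to write n as a sum of positive integers (order ignored).
Euler's pentagonal recurrence: p(k) = p(k-1) + p(k-2) - p(k-5) - p(k-7) + p(k-12) + p(k-15) - ... (offsets j(3j∓1)/2, signs ++--, p(0)=1, p(<0)=0).
DP table for k = 0..181: p(0)=1, p(1)=1, p(2)=2, p(3)=3, p(4)=5, p(5)=7, p(6)=11, p(7)=15, p(8)=22, p(9)=30, p(10)=42, p(11)=56, p(12)=77, p(13)=101, p(14)=135, p(15)=176, p(16)=231, p(17)=297, p(18)=385, p(19)=490, p(20)=627, p(21)=792, p(22)=1002, p(23)=1255, p(24)=1575, p(25)=1958, p(26)=2436, p(27)=3010, p(28)=3718, p(29)=4565, p(30)=5604, p(31)=6842, p(32)=8349, p(33)=10143, p(34)=12310, p(35)=14883, p(36)=17977, p(37)=21637, p(38)=26015, p(39)=31185, p(40)=37338, p(41)=44583, p(42)=53174, p(43)=63261, p(44)=75175, p(45)=89134, p(46)=105558, p(47)=124754, p(48)=147273, p(49)=173525, p(50)=204226, p(51)=239943, p(52)=281589, p(53)=329931, p(54)=386155, p(55)=451276, p(56)=526823, p(57)=614154, p(58)=715220, p(59)=831820, p(60)=966467, p(61)=1121505, p(62)=1300156, p(63)=1505499, p(64)=1741630, p(65)=2012558, p(66)=2323520, p(67)=2679689, p(68)=3087735, p(69)=3554345, p(70)=4087968, p(71)=4697205, p(72)=5392783, p(73)=6185689, p(74)=7089500, p(75)=8118264, p(76)=9289091, p(77)=10619863, p(78)=12132164, p(79)=13848650, p(80)=15796476, p(81)=18004327, p(82)=20506255, p(83)=23338469, p(84)=26543660, p(85)=30167357, p(86)=34262962, p(87)=38887673, p(88)=44108109, p(89)=49995925, p(90)=56634173, p(91)=64112359, p(92)=72533807, p(93)=82010177, p(94)=92669720, p(95)=104651419, p(96)=118114304, p(97)=133230930, p(98)=150198136, p(99)=169229875, p(100)=190569292, p(101)=214481126, p(102)=241265379, p(103)=271248950, p(104)=304801365, p(105)=342325709, p(106)=384276336, p(107)=431149389, p(108)=483502844, p(109)=541946240, p(110)=607163746, p(111)=679903203, p(112)=761002156, p(113)=851376628, p(114)=952050665, p(115)=1064144451, p(116)=1188908248, p(117)=1327710076, p(118)=1482074143, p(119)=1653668665, p(120)=1844349560, p(121)=2056148051, p(122)=2291320912, p(123)=2552338241, p(124)=2841940500, p(125)=3163127352, p(126)=3519222692, p(127)=3913864295, p(128)=4351078600, p(129)=4835271870, p(130)=5371315400, p(131)=5964539504, p(132)=6620830889, p(133)=7346629512, p(134)=8149040695, p(135)=9035836076, p(136)=10015581680, p(137)=11097645016, p(138)=12292341831, p(139)=13610949895, p(140)=15065878135, p(141)=16670689208, p(142)=18440293320, p(143)=20390982757, p(144)=22540654445, p(145)=24908858009, p(146)=27517052599, p(147)=30388671978, p(148)=33549419497, p(149)=37027355200, p(150)=40853235313, p(151)=45060624582, p(152)=49686288421, p(153)=54770336324, p(154)=60356673280, p(155)=66493182097, p(156)=73232243759, p(157)=80630964769, p(158)=88751778802, p(159)=97662728555, p(160)=107438159466, p(161)=118159068427, p(162)=129913904637, p(163)=142798995930, p(164)=156919475295, p(165)=172389800255, p(166)=189334822579, p(167)=207890420102, p(168)=228204732751, p(169)=250438925115, p(170)=274768617130, p(171)=301384802048, p(172)=330495499613, p(173)=362326859895, p(174)=397125074750, p(175)=435157697830, p(176)=476715857290, p(177)=522115831195, p(178)=571701605655, p(179)=625846753120, p(180)=684957390936, p(181)=749474411781.
Final step: p(182) = p(181) + p(180) - p(177) - p(175) + p(170) + p(167) - p(160) - p(156) + p(147) + p(142) - p(131) - p(125) + p(112) + p(105) - p(90) - p(82) + p(65) + p(56) - p(37) - p(27) + p(6)
= 749474411781 + 684957390936 - 522115831195 - 435157697830 + 274768617130 + 207890420102 - 107438159466 - 73232243759 + 30388671978 + 18440293320 - 5964539504 - 3163127352 + 761002156 + 342325709 - 56634173 - 20506255 + 2012558 + 526823 - 21637 - 3010 + 11
= 819876908323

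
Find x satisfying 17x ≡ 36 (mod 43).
x ≡ 35 (mod 43)

gcd(17, 43) = 1, which divides 36, so solutions exist.
Find 17^(-1) mod 43 by the extended Euclidean algorithm:
43 = 2 × 17 + 9  ⟹  9 = (1)·43 + (-2)·17
17 = 1 × 9 + 8  ⟹  8 = (-1)·43 + (3)·17
9 = 1 × 8 + 1  ⟹  1 = (2)·43 + (-5)·17
So (-5)·17 ≡ 1 (mod 43), i.e. 17^(-1) ≡ -5 ≡ 38 (mod 43).
x ≡ 38 × 36 = 1368 ≡ 35 (mod 43).
Check: 17 × 35 = 595 ≡ 36 (mod 43).
Unique solution: x ≡ 35 (mod 43)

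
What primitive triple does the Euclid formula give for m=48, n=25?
(1679, 2400, 2929)

Euclid's formula: a = m² - n², b = 2mn, c = m² + n²
m = 48, n = 25
a = 48² - 25² = 2304 - 625 = 1679
b = 2 × 48 × 25 = 2400
c = 48² + 25² = 2304 + 625 = 2929
Verification: 1679² + 2400² = 2819041 + 5760000 = 8579041 = 2929² ✓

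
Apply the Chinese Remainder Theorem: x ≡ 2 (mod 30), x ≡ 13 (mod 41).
1202

Using Chinese Remainder Theorem:
M = 30 × 41 = 1230
M1 = 41, M2 = 30
y1 = 41^(-1) mod 30 = 11
y2 = 30^(-1) mod 41 = 26
x = (2×41×11 + 13×30×26) mod 1230 = 1202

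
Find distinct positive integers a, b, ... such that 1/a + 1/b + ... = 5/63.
1/13 + 1/410 + 1/335790

Greedy algorithm:
5/63: ceiling(63/5) = 13, use 1/13
2/819: ceiling(819/2) = 410, use 1/410
1/335790: ceiling(335790/1) = 335790, use 1/335790
Result: 5/63 = 1/13 + 1/410 + 1/335790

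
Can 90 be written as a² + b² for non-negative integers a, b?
3² + 9² (a=3, b=9)

Factorization: 90 = 2 × 3^2 × 5
By Fermat: n is sum of two squares iff every prime p ≡ 3 (mod 4) appears to even power.
All primes ≡ 3 (mod 4) appear to even power.
Search a = 0, 1, 2, … for 90 - a² a perfect square: first hit at a = 3: 90 - 9 = 81 = 9².
90 = 3² + 9² = 9 + 81 ✓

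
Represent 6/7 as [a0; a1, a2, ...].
[0; 1, 6]

Euclidean algorithm steps:
6 = 0 × 7 + 6
7 = 1 × 6 + 1
6 = 6 × 1 + 0
Continued fraction: [0; 1, 6]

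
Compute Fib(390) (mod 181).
164

Matrix identity: Q^n = [[F_(n+1), F_n], [F_n, F_(n-1)]] with Q = [[1,1],[1,0]].
n = 390 = 110000110₂. Square-and-multiply, entries mod 181:
Q^1 = [[1,1],[1,0]]
Q^3 = (Q^1)²·Q = [[3,2],[2,1]]
Q^6 = (Q^3)² = [[13,8],[8,5]]
Q^12 = (Q^6)² = [[52,144],[144,89]]
Q^24 = (Q^12)² = [[91,32],[32,59]]
Q^48 = (Q^24)² = [[74,94],[94,161]]
Q^97 = (Q^48)²·Q = [[21,13],[13,8]]
Q^195 = (Q^97)²·Q = [[82,67],[67,15]]
Q^390 = (Q^195)² = [[172,164],[164,8]]
F_390 mod 181 = Q^390[0][1] = 164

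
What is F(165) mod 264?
170

Matrix identity: Q^n = [[F_(n+1), F_n], [F_n, F_(n-1)]] with Q = [[1,1],[1,0]].
n = 165 = 10100101₂. Square-and-multiply, entries mod 264:
Q^1 = [[1,1],[1,0]]
Q^2 = (Q^1)² = [[2,1],[1,1]]
Q^5 = (Q^2)²·Q = [[8,5],[5,3]]
Q^10 = (Q^5)² = [[89,55],[55,34]]
Q^20 = (Q^10)² = [[122,165],[165,221]]
Q^41 = (Q^20)²·Q = [[232,133],[133,99]]
Q^82 = (Q^41)² = [[233,199],[199,34]]
Q^165 = (Q^82)²·Q = [[239,170],[170,69]]
F_165 mod 264 = Q^165[0][1] = 170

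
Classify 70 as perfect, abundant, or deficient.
abundant

Proper divisors of 70: sum = 1 + 2 + 5 + 7 + 10 + 14 + 35 = 74
Since 74 > 70, 70 is abundant.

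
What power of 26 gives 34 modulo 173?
166

Baby-step giant-step with step n = ⌈√173⌉ = 14.
Baby steps 26^j mod 173 (j:value) for j=0..13: 0:1, 1:26, 2:157, 3:103, 4:83, 5:82, 6:56, 7:72, 8:142, 9:59, 10:150, 11:94, 12:22, 13:53.
Giant-step multiplier: 26^(-14) ≡ 26^(172-14) = 26^158 ≡ 144 (mod 173).
Giant steps γ_i = 34·144^i mod 173: γ_0=34, γ_1=52, γ_2=49, γ_3=136, γ_4=35, γ_5=23, γ_6=25, γ_7=140, γ_8=92, γ_9=100, γ_10=41, γ_11=22 (in table at j=12).
x = i·n + j = 11·14 + 12 = 166.
Check: 26^166 ≡ 34 (mod 173).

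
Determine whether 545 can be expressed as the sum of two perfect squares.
4² + 23² (a=4, b=23)

Factorization: 545 = 5 × 109
By Fermat: n is sum of two squares iff every prime p ≡ 3 (mod 4) appears to even power.
All primes ≡ 3 (mod 4) appear to even power.
Search a = 0, 1, 2, … for 545 - a² a perfect square: first hit at a = 4: 545 - 16 = 529 = 23².
545 = 4² + 23² = 16 + 529 ✓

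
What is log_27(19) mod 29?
23

Baby-step giant-step with step n = ⌈√29⌉ = 6.
Baby steps 27^j mod 29 (j:value) for j=0..5: 0:1, 1:27, 2:4, 3:21, 4:16, 5:26.
Giant-step multiplier: 27^(-6) ≡ 27^(28-6) = 27^22 ≡ 5 (mod 29).
Giant steps γ_i = 19·5^i mod 29: γ_0=19, γ_1=8, γ_2=11, γ_3=26 (in table at j=5).
x = i·n + j = 3·6 + 5 = 23.
Check: 27^23 ≡ 19 (mod 29).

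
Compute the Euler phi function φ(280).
96

280 = 2^3 × 5 × 7
φ(n) = n × ∏(1 - 1/p) for each prime p dividing n
φ(280) = 280 × (1 - 1/2) × (1 - 1/5) × (1 - 1/7) = 96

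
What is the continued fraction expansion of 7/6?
[1; 6]

Euclidean algorithm steps:
7 = 1 × 6 + 1
6 = 6 × 1 + 0
Continued fraction: [1; 6]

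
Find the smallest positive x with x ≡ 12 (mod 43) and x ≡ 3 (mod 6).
141

Using Chinese Remainder Theorem:
M = 43 × 6 = 258
M1 = 6, M2 = 43
y1 = 6^(-1) mod 43 = 36
y2 = 43^(-1) mod 6 = 1
x = (12×6×36 + 3×43×1) mod 258 = 141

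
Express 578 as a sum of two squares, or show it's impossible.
7² + 23² (a=7, b=23)

Factorization: 578 = 2 × 17^2
By Fermat: n is sum of two squares iff every prime p ≡ 3 (mod 4) appears to even power.
All primes ≡ 3 (mod 4) appear to even power.
Search a = 0, 1, 2, … for 578 - a² a perfect square: first hit at a = 7: 578 - 49 = 529 = 23².
578 = 7² + 23² = 49 + 529 ✓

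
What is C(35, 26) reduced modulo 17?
0

Using Lucas' theorem:
Write n=35 and k=26 in base 17:
n in base 17: [2, 1]
k in base 17: [1, 9]
C(35,26) mod 17 = ∏ C(n_i, k_i) mod 17
Digit binomials (mod 17): C(2,1) = 2; C(1,9) = 0 (k_i > n_i)
Product: 2 × 0 = 0 ≡ 0 (mod 17)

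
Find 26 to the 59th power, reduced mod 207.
35

Repeated squaring. Binary of 59 = 111011.
26^1 ≡ 26 (mod 207); 26^2 ≡ 55 (mod 207); 26^4 ≡ 127 (mod 207); 26^8 ≡ 190 (mod 207); 26^16 ≡ 82 (mod 207); 26^32 ≡ 100 (mod 207)
26^59 = 26^1 × 26^2 × 26^8 × 26^16 × 26^32 ≡ 35 (mod 207)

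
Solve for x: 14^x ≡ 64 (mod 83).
28

Baby-step giant-step with step n = ⌈√83⌉ = 10.
Baby steps 14^j mod 83 (j:value) for j=0..9: 0:1, 1:14, 2:30, 3:5, 4:70, 5:67, 6:25, 7:18, 8:3, 9:42.
Giant-step multiplier: 14^(-10) ≡ 14^(82-10) = 14^72 ≡ 12 (mod 83).
Giant steps γ_i = 64·12^i mod 83: γ_0=64, γ_1=21, γ_2=3 (in table at j=8).
x = i·n + j = 2·10 + 8 = 28.
Check: 14^28 ≡ 64 (mod 83).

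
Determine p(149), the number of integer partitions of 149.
37027355200

p(n) counts ways to write n as a sum of positive integers (order ignored).
Euler's pentagonal recurrence: p(k) = p(k-1) + p(k-2) - p(k-5) - p(k-7) + p(k-12) + p(k-15) - ... (offsets j(3j∓1)/2, signs ++--, p(0)=1, p(<0)=0).
DP table for k = 0..148: p(0)=1, p(1)=1, p(2)=2, p(3)=3, p(4)=5, p(5)=7, p(6)=11, p(7)=15, p(8)=22, p(9)=30, p(10)=42, p(11)=56, p(12)=77, p(13)=101, p(14)=135, p(15)=176, p(16)=231, p(17)=297, p(18)=385, p(19)=490, p(20)=627, p(21)=792, p(22)=1002, p(23)=1255, p(24)=1575, p(25)=1958, p(26)=2436, p(27)=3010, p(28)=3718, p(29)=4565, p(30)=5604, p(31)=6842, p(32)=8349, p(33)=10143, p(34)=12310, p(35)=14883, p(36)=17977, p(37)=21637, p(38)=26015, p(39)=31185, p(40)=37338, p(41)=44583, p(42)=53174, p(43)=63261, p(44)=75175, p(45)=89134, p(46)=105558, p(47)=124754, p(48)=147273, p(49)=173525, p(50)=204226, p(51)=239943, p(52)=281589, p(53)=329931, p(54)=386155, p(55)=451276, p(56)=526823, p(57)=614154, p(58)=715220, p(59)=831820, p(60)=966467, p(61)=1121505, p(62)=1300156, p(63)=1505499, p(64)=1741630, p(65)=2012558, p(66)=2323520, p(67)=2679689, p(68)=3087735, p(69)=3554345, p(70)=4087968, p(71)=4697205, p(72)=5392783, p(73)=6185689, p(74)=7089500, p(75)=8118264, p(76)=9289091, p(77)=10619863, p(78)=12132164, p(79)=13848650, p(80)=15796476, p(81)=18004327, p(82)=20506255, p(83)=23338469, p(84)=26543660, p(85)=30167357, p(86)=34262962, p(87)=38887673, p(88)=44108109, p(89)=49995925, p(90)=56634173, p(91)=64112359, p(92)=72533807, p(93)=82010177, p(94)=92669720, p(95)=104651419, p(96)=118114304, p(97)=133230930, p(98)=150198136, p(99)=169229875, p(100)=190569292, p(101)=214481126, p(102)=241265379, p(103)=271248950, p(104)=304801365, p(105)=342325709, p(106)=384276336, p(107)=431149389, p(108)=483502844, p(109)=541946240, p(110)=607163746, p(111)=679903203, p(112)=761002156, p(113)=851376628, p(114)=952050665, p(115)=1064144451, p(116)=1188908248, p(117)=1327710076, p(118)=1482074143, p(119)=1653668665, p(120)=1844349560, p(121)=2056148051, p(122)=2291320912, p(123)=2552338241, p(124)=2841940500, p(125)=3163127352, p(126)=3519222692, p(127)=3913864295, p(128)=4351078600, p(129)=4835271870, p(130)=5371315400, p(131)=5964539504, p(132)=6620830889, p(133)=7346629512, p(134)=8149040695, p(135)=9035836076, p(136)=10015581680, p(137)=11097645016, p(138)=12292341831, p(139)=13610949895, p(140)=15065878135, p(141)=16670689208, p(142)=18440293320, p(143)=20390982757, p(144)=22540654445, p(145)=24908858009, p(146)=27517052599, p(147)=30388671978, p(148)=33549419497.
Final step: p(149) = p(148) + p(147) - p(144) - p(142) + p(137) + p(134) - p(127) - p(123) + p(114) + p(109) - p(98) - p(92) + p(79) + p(72) - p(57) - p(49) + p(32) + p(23) - p(4)
= 33549419497 + 30388671978 - 22540654445 - 18440293320 + 11097645016 + 8149040695 - 3913864295 - 2552338241 + 952050665 + 541946240 - 150198136 - 72533807 + 13848650 + 5392783 - 614154 - 173525 + 8349 + 1255 - 5
= 37027355200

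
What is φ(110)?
40

110 = 2 × 5 × 11
φ(n) = n × ∏(1 - 1/p) for each prime p dividing n
φ(110) = 110 × (1 - 1/2) × (1 - 1/5) × (1 - 1/11) = 40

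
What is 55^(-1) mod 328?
167

gcd(55, 328) = 1, so the inverse exists.
Extended Euclidean algorithm on (328, 55):
328 = 5 × 55 + 53  ⟹  53 = (1)·328 + (-5)·55
55 = 1 × 53 + 2  ⟹  2 = (-1)·328 + (6)·55
53 = 26 × 2 + 1  ⟹  1 = (27)·328 + (-161)·55
So (-161)·55 ≡ 1 (mod 328), i.e. 55^(-1) ≡ -161 ≡ 167 (mod 328).
Check: 55 × 167 = 9185 ≡ 1 (mod 328)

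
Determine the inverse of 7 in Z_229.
131

gcd(7, 229) = 1, so the inverse exists.
Extended Euclidean algorithm on (229, 7):
229 = 32 × 7 + 5  ⟹  5 = (1)·229 + (-32)·7
7 = 1 × 5 + 2  ⟹  2 = (-1)·229 + (33)·7
5 = 2 × 2 + 1  ⟹  1 = (3)·229 + (-98)·7
So (-98)·7 ≡ 1 (mod 229), i.e. 7^(-1) ≡ -98 ≡ 131 (mod 229).
Check: 7 × 131 = 917 ≡ 1 (mod 229)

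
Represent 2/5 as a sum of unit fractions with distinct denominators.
1/3 + 1/15

Greedy algorithm:
2/5: ceiling(5/2) = 3, use 1/3
1/15: ceiling(15/1) = 15, use 1/15
Result: 2/5 = 1/3 + 1/15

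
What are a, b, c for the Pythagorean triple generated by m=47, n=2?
(2205, 188, 2213)

Euclid's formula: a = m² - n², b = 2mn, c = m² + n²
m = 47, n = 2
a = 47² - 2² = 2209 - 4 = 2205
b = 2 × 47 × 2 = 188
c = 47² + 2² = 2209 + 4 = 2213
Verification: 2205² + 188² = 4862025 + 35344 = 4897369 = 2213² ✓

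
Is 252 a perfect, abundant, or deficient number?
abundant

Proper divisors of 252: sum = 1 + 2 + 3 + 4 + 6 + 7 + 9 + 12 + ... + 42 + 63 + 84 + 126 (17 divisors) = 476
Since 476 > 252, 252 is abundant.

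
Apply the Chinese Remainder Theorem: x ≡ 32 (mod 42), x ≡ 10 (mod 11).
32

Using Chinese Remainder Theorem:
M = 42 × 11 = 462
M1 = 11, M2 = 42
y1 = 11^(-1) mod 42 = 23
y2 = 42^(-1) mod 11 = 5
x = (32×11×23 + 10×42×5) mod 462 = 32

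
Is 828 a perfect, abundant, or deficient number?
abundant

Proper divisors of 828: sum = 1 + 2 + 3 + 4 + 6 + 9 + 12 + 18 + ... + 138 + 207 + 276 + 414 (17 divisors) = 1356
Since 1356 > 828, 828 is abundant.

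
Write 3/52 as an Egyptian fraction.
1/18 + 1/468

Greedy algorithm:
3/52: ceiling(52/3) = 18, use 1/18
1/468: ceiling(468/1) = 468, use 1/468
Result: 3/52 = 1/18 + 1/468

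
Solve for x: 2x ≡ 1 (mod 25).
13

gcd(2, 25) = 1, so the inverse exists.
Extended Euclidean algorithm on (25, 2):
25 = 12 × 2 + 1  ⟹  1 = (1)·25 + (-12)·2
So (-12)·2 ≡ 1 (mod 25), i.e. 2^(-1) ≡ -12 ≡ 13 (mod 25).
Check: 2 × 13 = 26 ≡ 1 (mod 25)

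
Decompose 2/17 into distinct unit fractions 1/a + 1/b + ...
1/9 + 1/153

Greedy algorithm:
2/17: ceiling(17/2) = 9, use 1/9
1/153: ceiling(153/1) = 153, use 1/153
Result: 2/17 = 1/9 + 1/153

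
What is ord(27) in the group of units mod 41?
8

41 is prime, so ord(27) divides φ(41) = 40.
Divisors of 40: 1, 2, 4, 5, 8, 10, 20, 40.
Repeated squaring: 27^1 ≡ 27, 27^2 ≡ 32, 27^4 ≡ 40, 27^8 ≡ 1, 27^16 ≡ 1, 27^32 ≡ 1 (mod 41).
Test 27^d mod 41 for each divisor d in increasing order:
27^1 ≡ 27
27^2 ≡ 32
27^4 ≡ 40
27^5 = 27^4·27^1 ≡ 14
27^8 ≡ 1  ← first divisor giving 1
The order is 8.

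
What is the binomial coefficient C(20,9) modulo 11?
1

Using Lucas' theorem:
Write n=20 and k=9 in base 11:
n in base 11: [1, 9]
k in base 11: [0, 9]
C(20,9) mod 11 = ∏ C(n_i, k_i) mod 11
Digit binomials (mod 11): C(1,0) = 1; C(9,9) = 1
Product: 1 × 1 = 1 ≡ 1 (mod 11)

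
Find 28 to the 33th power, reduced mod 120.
88

Repeated squaring. Binary of 33 = 100001.
28^1 ≡ 28 (mod 120); 28^2 ≡ 64 (mod 120); 28^4 ≡ 16 (mod 120); 28^8 ≡ 16 (mod 120); 28^16 ≡ 16 (mod 120); 28^32 ≡ 16 (mod 120)
28^33 = 28^1 × 28^32 ≡ 88 (mod 120)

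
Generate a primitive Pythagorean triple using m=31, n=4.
(945, 248, 977)

Euclid's formula: a = m² - n², b = 2mn, c = m² + n²
m = 31, n = 4
a = 31² - 4² = 961 - 16 = 945
b = 2 × 31 × 4 = 248
c = 31² + 4² = 961 + 16 = 977
Verification: 945² + 248² = 893025 + 61504 = 954529 = 977² ✓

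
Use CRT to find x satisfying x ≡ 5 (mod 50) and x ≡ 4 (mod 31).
655

Using Chinese Remainder Theorem:
M = 50 × 31 = 1550
M1 = 31, M2 = 50
y1 = 31^(-1) mod 50 = 21
y2 = 50^(-1) mod 31 = 18
x = (5×31×21 + 4×50×18) mod 1550 = 655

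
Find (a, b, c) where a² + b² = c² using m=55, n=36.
(1729, 3960, 4321)

Euclid's formula: a = m² - n², b = 2mn, c = m² + n²
m = 55, n = 36
a = 55² - 36² = 3025 - 1296 = 1729
b = 2 × 55 × 36 = 3960
c = 55² + 36² = 3025 + 1296 = 4321
Verification: 1729² + 3960² = 2989441 + 15681600 = 18671041 = 4321² ✓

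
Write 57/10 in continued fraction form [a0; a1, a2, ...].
[5; 1, 2, 3]

Euclidean algorithm steps:
57 = 5 × 10 + 7
10 = 1 × 7 + 3
7 = 2 × 3 + 1
3 = 3 × 1 + 0
Continued fraction: [5; 1, 2, 3]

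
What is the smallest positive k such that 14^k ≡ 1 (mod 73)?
72

73 is prime, so ord(14) divides φ(73) = 72.
Divisors of 72: 1, 2, 3, 4, 6, 8, 9, 12, 18, 24, 36, 72.
Repeated squaring: 14^1 ≡ 14, 14^2 ≡ 50, 14^4 ≡ 18, 14^8 ≡ 32, 14^16 ≡ 2, 14^32 ≡ 4, 14^64 ≡ 16 (mod 73).
Test 14^d mod 73 for each divisor d in increasing order:
14^1 ≡ 14
14^2 ≡ 50
14^3 = 14^2·14^1 ≡ 43
14^4 ≡ 18
14^6 = 14^4·14^2 ≡ 24
14^8 ≡ 32
14^9 = 14^8·14^1 ≡ 10
14^12 = 14^8·14^4 ≡ 65
14^18 = 14^16·14^2 ≡ 27
14^24 = 14^16·14^8 ≡ 64
14^36 = 14^32·14^4 ≡ 72
14^72 = 14^64·14^8 ≡ 1  ← first divisor giving 1
The order is 72.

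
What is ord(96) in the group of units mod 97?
2

97 is prime, so ord(96) divides φ(97) = 96.
Divisors of 96: 1, 2, 3, 4, 6, 8, 12, 16, 24, 32, 48, 96.
Repeated squaring: 96^1 ≡ 96, 96^2 ≡ 1, 96^4 ≡ 1, 96^8 ≡ 1, 96^16 ≡ 1, 96^32 ≡ 1, 96^64 ≡ 1 (mod 97).
Test 96^d mod 97 for each divisor d in increasing order:
96^1 ≡ 96
96^2 ≡ 1  ← first divisor giving 1
The order is 2.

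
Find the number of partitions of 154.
60356673280

p(n) counts ways to write n as a sum of positive integers (order ignored).
Euler's pentagonal recurrence: p(k) = p(k-1) + p(k-2) - p(k-5) - p(k-7) + p(k-12) + p(k-15) - ... (offsets j(3j∓1)/2, signs ++--, p(0)=1, p(<0)=0).
DP table for k = 0..153: p(0)=1, p(1)=1, p(2)=2, p(3)=3, p(4)=5, p(5)=7, p(6)=11, p(7)=15, p(8)=22, p(9)=30, p(10)=42, p(11)=56, p(12)=77, p(13)=101, p(14)=135, p(15)=176, p(16)=231, p(17)=297, p(18)=385, p(19)=490, p(20)=627, p(21)=792, p(22)=1002, p(23)=1255, p(24)=1575, p(25)=1958, p(26)=2436, p(27)=3010, p(28)=3718, p(29)=4565, p(30)=5604, p(31)=6842, p(32)=8349, p(33)=10143, p(34)=12310, p(35)=14883, p(36)=17977, p(37)=21637, p(38)=26015, p(39)=31185, p(40)=37338, p(41)=44583, p(42)=53174, p(43)=63261, p(44)=75175, p(45)=89134, p(46)=105558, p(47)=124754, p(48)=147273, p(49)=173525, p(50)=204226, p(51)=239943, p(52)=281589, p(53)=329931, p(54)=386155, p(55)=451276, p(56)=526823, p(57)=614154, p(58)=715220, p(59)=831820, p(60)=966467, p(61)=1121505, p(62)=1300156, p(63)=1505499, p(64)=1741630, p(65)=2012558, p(66)=2323520, p(67)=2679689, p(68)=3087735, p(69)=3554345, p(70)=4087968, p(71)=4697205, p(72)=5392783, p(73)=6185689, p(74)=7089500, p(75)=8118264, p(76)=9289091, p(77)=10619863, p(78)=12132164, p(79)=13848650, p(80)=15796476, p(81)=18004327, p(82)=20506255, p(83)=23338469, p(84)=26543660, p(85)=30167357, p(86)=34262962, p(87)=38887673, p(88)=44108109, p(89)=49995925, p(90)=56634173, p(91)=64112359, p(92)=72533807, p(93)=82010177, p(94)=92669720, p(95)=104651419, p(96)=118114304, p(97)=133230930, p(98)=150198136, p(99)=169229875, p(100)=190569292, p(101)=214481126, p(102)=241265379, p(103)=271248950, p(104)=304801365, p(105)=342325709, p(106)=384276336, p(107)=431149389, p(108)=483502844, p(109)=541946240, p(110)=607163746, p(111)=679903203, p(112)=761002156, p(113)=851376628, p(114)=952050665, p(115)=1064144451, p(116)=1188908248, p(117)=1327710076, p(118)=1482074143, p(119)=1653668665, p(120)=1844349560, p(121)=2056148051, p(122)=2291320912, p(123)=2552338241, p(124)=2841940500, p(125)=3163127352, p(126)=3519222692, p(127)=3913864295, p(128)=4351078600, p(129)=4835271870, p(130)=5371315400, p(131)=5964539504, p(132)=6620830889, p(133)=7346629512, p(134)=8149040695, p(135)=9035836076, p(136)=10015581680, p(137)=11097645016, p(138)=12292341831, p(139)=13610949895, p(140)=15065878135, p(141)=16670689208, p(142)=18440293320, p(143)=20390982757, p(144)=22540654445, p(145)=24908858009, p(146)=27517052599, p(147)=30388671978, p(148)=33549419497, p(149)=37027355200, p(150)=40853235313, p(151)=45060624582, p(152)=49686288421, p(153)=54770336324.
Final step: p(154) = p(153) + p(152) - p(149) - p(147) + p(142) + p(139) - p(132) - p(128) + p(119) + p(114) - p(103) - p(97) + p(84) + p(77) - p(62) - p(54) + p(37) + p(28) - p(9)
= 54770336324 + 49686288421 - 37027355200 - 30388671978 + 18440293320 + 13610949895 - 6620830889 - 4351078600 + 1653668665 + 952050665 - 271248950 - 133230930 + 26543660 + 10619863 - 1300156 - 386155 + 21637 + 3718 - 30
= 60356673280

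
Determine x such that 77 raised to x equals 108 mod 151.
103

Baby-step giant-step with step n = ⌈√151⌉ = 13.
Baby steps 77^j mod 151 (j:value) for j=0..12: 0:1, 1:77, 2:40, 3:60, 4:90, 5:135, 6:127, 7:115, 8:97, 9:70, 10:105, 11:82, 12:123.
Giant-step multiplier: 77^(-13) ≡ 77^(150-13) = 77^137 ≡ 133 (mod 151).
Giant steps γ_i = 108·133^i mod 151: γ_0=108, γ_1=19, γ_2=111, γ_3=116, γ_4=26, γ_5=136, γ_6=119, γ_7=123 (in table at j=12).
x = i·n + j = 7·13 + 12 = 103.
Check: 77^103 ≡ 108 (mod 151).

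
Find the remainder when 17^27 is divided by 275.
173

Repeated squaring. Binary of 27 = 11011.
17^1 ≡ 17 (mod 275); 17^2 ≡ 14 (mod 275); 17^4 ≡ 196 (mod 275); 17^8 ≡ 191 (mod 275); 17^16 ≡ 181 (mod 275)
17^27 = 17^1 × 17^2 × 17^8 × 17^16 ≡ 173 (mod 275)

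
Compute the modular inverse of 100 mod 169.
120

gcd(100, 169) = 1, so the inverse exists.
Extended Euclidean algorithm on (169, 100):
169 = 1 × 100 + 69  ⟹  69 = (1)·169 + (-1)·100
100 = 1 × 69 + 31  ⟹  31 = (-1)·169 + (2)·100
69 = 2 × 31 + 7  ⟹  7 = (3)·169 + (-5)·100
31 = 4 × 7 + 3  ⟹  3 = (-13)·169 + (22)·100
7 = 2 × 3 + 1  ⟹  1 = (29)·169 + (-49)·100
So (-49)·100 ≡ 1 (mod 169), i.e. 100^(-1) ≡ -49 ≡ 120 (mod 169).
Check: 100 × 120 = 12000 ≡ 1 (mod 169)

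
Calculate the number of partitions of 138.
12292341831

p(n) counts ways to write n as a sum of positive integers (order ignored).
Euler's pentagonal recurrence: p(k) = p(k-1) + p(k-2) - p(k-5) - p(k-7) + p(k-12) + p(k-15) - ... (offsets j(3j∓1)/2, signs ++--, p(0)=1, p(<0)=0).
DP table for k = 0..137: p(0)=1, p(1)=1, p(2)=2, p(3)=3, p(4)=5, p(5)=7, p(6)=11, p(7)=15, p(8)=22, p(9)=30, p(10)=42, p(11)=56, p(12)=77, p(13)=101, p(14)=135, p(15)=176, p(16)=231, p(17)=297, p(18)=385, p(19)=490, p(20)=627, p(21)=792, p(22)=1002, p(23)=1255, p(24)=1575, p(25)=1958, p(26)=2436, p(27)=3010, p(28)=3718, p(29)=4565, p(30)=5604, p(31)=6842, p(32)=8349, p(33)=10143, p(34)=12310, p(35)=14883, p(36)=17977, p(37)=21637, p(38)=26015, p(39)=31185, p(40)=37338, p(41)=44583, p(42)=53174, p(43)=63261, p(44)=75175, p(45)=89134, p(46)=105558, p(47)=124754, p(48)=147273, p(49)=173525, p(50)=204226, p(51)=239943, p(52)=281589, p(53)=329931, p(54)=386155, p(55)=451276, p(56)=526823, p(57)=614154, p(58)=715220, p(59)=831820, p(60)=966467, p(61)=1121505, p(62)=1300156, p(63)=1505499, p(64)=1741630, p(65)=2012558, p(66)=2323520, p(67)=2679689, p(68)=3087735, p(69)=3554345, p(70)=4087968, p(71)=4697205, p(72)=5392783, p(73)=6185689, p(74)=7089500, p(75)=8118264, p(76)=9289091, p(77)=10619863, p(78)=12132164, p(79)=13848650, p(80)=15796476, p(81)=18004327, p(82)=20506255, p(83)=23338469, p(84)=26543660, p(85)=30167357, p(86)=34262962, p(87)=38887673, p(88)=44108109, p(89)=49995925, p(90)=56634173, p(91)=64112359, p(92)=72533807, p(93)=82010177, p(94)=92669720, p(95)=104651419, p(96)=118114304, p(97)=133230930, p(98)=150198136, p(99)=169229875, p(100)=190569292, p(101)=214481126, p(102)=241265379, p(103)=271248950, p(104)=304801365, p(105)=342325709, p(106)=384276336, p(107)=431149389, p(108)=483502844, p(109)=541946240, p(110)=607163746, p(111)=679903203, p(112)=761002156, p(113)=851376628, p(114)=952050665, p(115)=1064144451, p(116)=1188908248, p(117)=1327710076, p(118)=1482074143, p(119)=1653668665, p(120)=1844349560, p(121)=2056148051, p(122)=2291320912, p(123)=2552338241, p(124)=2841940500, p(125)=3163127352, p(126)=3519222692, p(127)=3913864295, p(128)=4351078600, p(129)=4835271870, p(130)=5371315400, p(131)=5964539504, p(132)=6620830889, p(133)=7346629512, p(134)=8149040695, p(135)=9035836076, p(136)=10015581680, p(137)=11097645016.
Final step: p(138) = p(137) + p(136) - p(133) - p(131) + p(126) + p(123) - p(116) - p(112) + p(103) + p(98) - p(87) - p(81) + p(68) + p(61) - p(46) - p(38) + p(21) + p(12)
= 11097645016 + 10015581680 - 7346629512 - 5964539504 + 3519222692 + 2552338241 - 1188908248 - 761002156 + 271248950 + 150198136 - 38887673 - 18004327 + 3087735 + 1121505 - 105558 - 26015 + 792 + 77
= 12292341831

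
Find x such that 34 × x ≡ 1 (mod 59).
33

gcd(34, 59) = 1, so the inverse exists.
Extended Euclidean algorithm on (59, 34):
59 = 1 × 34 + 25  ⟹  25 = (1)·59 + (-1)·34
34 = 1 × 25 + 9  ⟹  9 = (-1)·59 + (2)·34
25 = 2 × 9 + 7  ⟹  7 = (3)·59 + (-5)·34
9 = 1 × 7 + 2  ⟹  2 = (-4)·59 + (7)·34
7 = 3 × 2 + 1  ⟹  1 = (15)·59 + (-26)·34
So (-26)·34 ≡ 1 (mod 59), i.e. 34^(-1) ≡ -26 ≡ 33 (mod 59).
Check: 34 × 33 = 1122 ≡ 1 (mod 59)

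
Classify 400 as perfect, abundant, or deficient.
abundant

Proper divisors of 400: sum = 1 + 2 + 4 + 5 + 8 + 10 + 16 + 20 + 25 + 40 + 50 + 80 + 100 + 200 = 561
Since 561 > 400, 400 is abundant.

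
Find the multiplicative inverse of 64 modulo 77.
71

gcd(64, 77) = 1, so the inverse exists.
Extended Euclidean algorithm on (77, 64):
77 = 1 × 64 + 13  ⟹  13 = (1)·77 + (-1)·64
64 = 4 × 13 + 12  ⟹  12 = (-4)·77 + (5)·64
13 = 1 × 12 + 1  ⟹  1 = (5)·77 + (-6)·64
So (-6)·64 ≡ 1 (mod 77), i.e. 64^(-1) ≡ -6 ≡ 71 (mod 77).
Check: 64 × 71 = 4544 ≡ 1 (mod 77)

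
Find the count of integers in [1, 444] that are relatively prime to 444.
144

444 = 2^2 × 3 × 37
φ(n) = n × ∏(1 - 1/p) for each prime p dividing n
φ(444) = 444 × (1 - 1/2) × (1 - 1/3) × (1 - 1/37) = 144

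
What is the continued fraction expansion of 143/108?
[1; 3, 11, 1, 2]

Euclidean algorithm steps:
143 = 1 × 108 + 35
108 = 3 × 35 + 3
35 = 11 × 3 + 2
3 = 1 × 2 + 1
2 = 2 × 1 + 0
Continued fraction: [1; 3, 11, 1, 2]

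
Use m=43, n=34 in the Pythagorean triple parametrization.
(693, 2924, 3005)

Euclid's formula: a = m² - n², b = 2mn, c = m² + n²
m = 43, n = 34
a = 43² - 34² = 1849 - 1156 = 693
b = 2 × 43 × 34 = 2924
c = 43² + 34² = 1849 + 1156 = 3005
Verification: 693² + 2924² = 480249 + 8549776 = 9030025 = 3005² ✓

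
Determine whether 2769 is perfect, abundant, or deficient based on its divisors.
deficient

Proper divisors of 2769: sum = 1 + 3 + 13 + 39 + 71 + 213 + 923 = 1263
Since 1263 < 2769, 2769 is deficient.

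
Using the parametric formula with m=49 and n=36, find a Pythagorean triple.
(1105, 3528, 3697)

Euclid's formula: a = m² - n², b = 2mn, c = m² + n²
m = 49, n = 36
a = 49² - 36² = 2401 - 1296 = 1105
b = 2 × 49 × 36 = 3528
c = 49² + 36² = 2401 + 1296 = 3697
Verification: 1105² + 3528² = 1221025 + 12446784 = 13667809 = 3697² ✓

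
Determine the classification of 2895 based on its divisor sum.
deficient

Proper divisors of 2895: sum = 1 + 3 + 5 + 15 + 193 + 579 + 965 = 1761
Since 1761 < 2895, 2895 is deficient.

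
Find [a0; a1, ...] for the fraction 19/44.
[0; 2, 3, 6]

Euclidean algorithm steps:
19 = 0 × 44 + 19
44 = 2 × 19 + 6
19 = 3 × 6 + 1
6 = 6 × 1 + 0
Continued fraction: [0; 2, 3, 6]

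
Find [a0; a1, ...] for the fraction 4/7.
[0; 1, 1, 3]

Euclidean algorithm steps:
4 = 0 × 7 + 4
7 = 1 × 4 + 3
4 = 1 × 3 + 1
3 = 3 × 1 + 0
Continued fraction: [0; 1, 1, 3]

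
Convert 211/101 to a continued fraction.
[2; 11, 4, 2]

Euclidean algorithm steps:
211 = 2 × 101 + 9
101 = 11 × 9 + 2
9 = 4 × 2 + 1
2 = 2 × 1 + 0
Continued fraction: [2; 11, 4, 2]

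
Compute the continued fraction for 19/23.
[0; 1, 4, 1, 3]

Euclidean algorithm steps:
19 = 0 × 23 + 19
23 = 1 × 19 + 4
19 = 4 × 4 + 3
4 = 1 × 3 + 1
3 = 3 × 1 + 0
Continued fraction: [0; 1, 4, 1, 3]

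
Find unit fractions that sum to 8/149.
1/19 + 1/944 + 1/2672464

Greedy algorithm:
8/149: ceiling(149/8) = 19, use 1/19
3/2831: ceiling(2831/3) = 944, use 1/944
1/2672464: ceiling(2672464/1) = 2672464, use 1/2672464
Result: 8/149 = 1/19 + 1/944 + 1/2672464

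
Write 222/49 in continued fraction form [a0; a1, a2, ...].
[4; 1, 1, 7, 1, 2]

Euclidean algorithm steps:
222 = 4 × 49 + 26
49 = 1 × 26 + 23
26 = 1 × 23 + 3
23 = 7 × 3 + 2
3 = 1 × 2 + 1
2 = 2 × 1 + 0
Continued fraction: [4; 1, 1, 7, 1, 2]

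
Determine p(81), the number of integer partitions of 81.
18004327

p(n) counts ways to write n as a sum of positive integers (order ignored).
Euler's pentagonal recurrence: p(k) = p(k-1) + p(k-2) - p(k-5) - p(k-7) + p(k-12) + p(k-15) - ... (offsets j(3j∓1)/2, signs ++--, p(0)=1, p(<0)=0).
DP table for k = 0..80: p(0)=1, p(1)=1, p(2)=2, p(3)=3, p(4)=5, p(5)=7, p(6)=11, p(7)=15, p(8)=22, p(9)=30, p(10)=42, p(11)=56, p(12)=77, p(13)=101, p(14)=135, p(15)=176, p(16)=231, p(17)=297, p(18)=385, p(19)=490, p(20)=627, p(21)=792, p(22)=1002, p(23)=1255, p(24)=1575, p(25)=1958, p(26)=2436, p(27)=3010, p(28)=3718, p(29)=4565, p(30)=5604, p(31)=6842, p(32)=8349, p(33)=10143, p(34)=12310, p(35)=14883, p(36)=17977, p(37)=21637, p(38)=26015, p(39)=31185, p(40)=37338, p(41)=44583, p(42)=53174, p(43)=63261, p(44)=75175, p(45)=89134, p(46)=105558, p(47)=124754, p(48)=147273, p(49)=173525, p(50)=204226, p(51)=239943, p(52)=281589, p(53)=329931, p(54)=386155, p(55)=451276, p(56)=526823, p(57)=614154, p(58)=715220, p(59)=831820, p(60)=966467, p(61)=1121505, p(62)=1300156, p(63)=1505499, p(64)=1741630, p(65)=2012558, p(66)=2323520, p(67)=2679689, p(68)=3087735, p(69)=3554345, p(70)=4087968, p(71)=4697205, p(72)=5392783, p(73)=6185689, p(74)=7089500, p(75)=8118264, p(76)=9289091, p(77)=10619863, p(78)=12132164, p(79)=13848650, p(80)=15796476.
Final step: p(81) = p(80) + p(79) - p(76) - p(74) + p(69) + p(66) - p(59) - p(55) + p(46) + p(41) - p(30) - p(24) + p(11) + p(4)
= 15796476 + 13848650 - 9289091 - 7089500 + 3554345 + 2323520 - 831820 - 451276 + 105558 + 44583 - 5604 - 1575 + 56 + 5
= 18004327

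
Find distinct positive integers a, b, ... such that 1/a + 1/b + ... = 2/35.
1/18 + 1/630

Greedy algorithm:
2/35: ceiling(35/2) = 18, use 1/18
1/630: ceiling(630/1) = 630, use 1/630
Result: 2/35 = 1/18 + 1/630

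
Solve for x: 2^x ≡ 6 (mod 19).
14

Baby-step giant-step with step n = ⌈√19⌉ = 5.
Baby steps 2^j mod 19 (j:value) for j=0..4: 0:1, 1:2, 2:4, 3:8, 4:16.
Giant-step multiplier: 2^(-5) ≡ 2^(18-5) = 2^13 ≡ 3 (mod 19).
Giant steps γ_i = 6·3^i mod 19: γ_0=6, γ_1=18, γ_2=16 (in table at j=4).
x = i·n + j = 2·5 + 4 = 14.
Check: 2^14 ≡ 6 (mod 19).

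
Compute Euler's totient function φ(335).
264

335 = 5 × 67
φ(n) = n × ∏(1 - 1/p) for each prime p dividing n
φ(335) = 335 × (1 - 1/5) × (1 - 1/67) = 264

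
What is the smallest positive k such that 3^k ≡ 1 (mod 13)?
3

13 is prime, so ord(3) divides φ(13) = 12.
Divisors of 12: 1, 2, 3, 4, 6, 12.
Repeated squaring: 3^1 ≡ 3, 3^2 ≡ 9, 3^4 ≡ 3, 3^8 ≡ 9 (mod 13).
Test 3^d mod 13 for each divisor d in increasing order:
3^1 ≡ 3
3^2 ≡ 9
3^3 = 3^2·3^1 ≡ 1  ← first divisor giving 1
The order is 3.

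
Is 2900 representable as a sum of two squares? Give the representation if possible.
14² + 52² (a=14, b=52)

Factorization: 2900 = 2^2 × 5^2 × 29
By Fermat: n is sum of two squares iff every prime p ≡ 3 (mod 4) appears to even power.
All primes ≡ 3 (mod 4) appear to even power.
Search a = 0, 1, 2, … for 2900 - a² a perfect square: first hit at a = 14: 2900 - 196 = 2704 = 52².
2900 = 14² + 52² = 196 + 2704 ✓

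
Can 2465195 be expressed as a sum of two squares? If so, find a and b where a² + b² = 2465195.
Not possible

Factorization: 2465195 = 5 × 79^3
By Fermat: n is sum of two squares iff every prime p ≡ 3 (mod 4) appears to even power.
Prime(s) ≡ 3 (mod 4) with odd exponent: [(79, 3)]
Therefore 2465195 cannot be expressed as a² + b².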